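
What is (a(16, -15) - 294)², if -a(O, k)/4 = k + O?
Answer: 88804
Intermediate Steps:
a(O, k) = -4*O - 4*k (a(O, k) = -4*(k + O) = -4*(O + k) = -4*O - 4*k)
(a(16, -15) - 294)² = ((-4*16 - 4*(-15)) - 294)² = ((-64 + 60) - 294)² = (-4 - 294)² = (-298)² = 88804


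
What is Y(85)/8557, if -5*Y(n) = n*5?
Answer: -85/8557 ≈ -0.0099334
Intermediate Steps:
Y(n) = -n (Y(n) = -n*5/5 = -n)
Y(85)/8557 = -1*85/8557 = -85*1/8557 = -85/8557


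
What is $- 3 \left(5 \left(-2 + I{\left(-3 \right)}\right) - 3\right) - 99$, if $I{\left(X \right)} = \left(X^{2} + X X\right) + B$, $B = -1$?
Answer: $-315$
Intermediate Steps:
$I{\left(X \right)} = -1 + 2 X^{2}$ ($I{\left(X \right)} = \left(X^{2} + X X\right) - 1 = \left(X^{2} + X^{2}\right) - 1 = 2 X^{2} - 1 = -1 + 2 X^{2}$)
$- 3 \left(5 \left(-2 + I{\left(-3 \right)}\right) - 3\right) - 99 = - 3 \left(5 \left(-2 - \left(1 - 2 \left(-3\right)^{2}\right)\right) - 3\right) - 99 = - 3 \left(5 \left(-2 + \left(-1 + 2 \cdot 9\right)\right) - 3\right) - 99 = - 3 \left(5 \left(-2 + \left(-1 + 18\right)\right) - 3\right) - 99 = - 3 \left(5 \left(-2 + 17\right) - 3\right) - 99 = - 3 \left(5 \cdot 15 - 3\right) - 99 = - 3 \left(75 - 3\right) - 99 = \left(-3\right) 72 - 99 = -216 - 99 = -315$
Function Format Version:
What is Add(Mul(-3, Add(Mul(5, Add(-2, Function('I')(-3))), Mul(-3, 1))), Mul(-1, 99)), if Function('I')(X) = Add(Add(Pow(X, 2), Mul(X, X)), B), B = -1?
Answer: -315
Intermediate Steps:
Function('I')(X) = Add(-1, Mul(2, Pow(X, 2))) (Function('I')(X) = Add(Add(Pow(X, 2), Mul(X, X)), -1) = Add(Add(Pow(X, 2), Pow(X, 2)), -1) = Add(Mul(2, Pow(X, 2)), -1) = Add(-1, Mul(2, Pow(X, 2))))
Add(Mul(-3, Add(Mul(5, Add(-2, Function('I')(-3))), Mul(-3, 1))), Mul(-1, 99)) = Add(Mul(-3, Add(Mul(5, Add(-2, Add(-1, Mul(2, Pow(-3, 2))))), Mul(-3, 1))), Mul(-1, 99)) = Add(Mul(-3, Add(Mul(5, Add(-2, Add(-1, Mul(2, 9)))), -3)), -99) = Add(Mul(-3, Add(Mul(5, Add(-2, Add(-1, 18))), -3)), -99) = Add(Mul(-3, Add(Mul(5, Add(-2, 17)), -3)), -99) = Add(Mul(-3, Add(Mul(5, 15), -3)), -99) = Add(Mul(-3, Add(75, -3)), -99) = Add(Mul(-3, 72), -99) = Add(-216, -99) = -315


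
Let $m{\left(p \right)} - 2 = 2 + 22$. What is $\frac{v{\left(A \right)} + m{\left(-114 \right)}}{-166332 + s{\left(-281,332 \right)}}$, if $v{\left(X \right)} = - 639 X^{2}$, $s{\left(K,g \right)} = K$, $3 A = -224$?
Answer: $\frac{3562470}{166613} \approx 21.382$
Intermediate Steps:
$A = - \frac{224}{3}$ ($A = \frac{1}{3} \left(-224\right) = - \frac{224}{3} \approx -74.667$)
$m{\left(p \right)} = 26$ ($m{\left(p \right)} = 2 + \left(2 + 22\right) = 2 + 24 = 26$)
$\frac{v{\left(A \right)} + m{\left(-114 \right)}}{-166332 + s{\left(-281,332 \right)}} = \frac{- 639 \left(- \frac{224}{3}\right)^{2} + 26}{-166332 - 281} = \frac{\left(-639\right) \frac{50176}{9} + 26}{-166613} = \left(-3562496 + 26\right) \left(- \frac{1}{166613}\right) = \left(-3562470\right) \left(- \frac{1}{166613}\right) = \frac{3562470}{166613}$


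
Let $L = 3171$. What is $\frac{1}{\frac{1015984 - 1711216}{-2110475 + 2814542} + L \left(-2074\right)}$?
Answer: $- \frac{234689}{1543468582350} \approx -1.5205 \cdot 10^{-7}$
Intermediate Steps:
$\frac{1}{\frac{1015984 - 1711216}{-2110475 + 2814542} + L \left(-2074\right)} = \frac{1}{\frac{1015984 - 1711216}{-2110475 + 2814542} + 3171 \left(-2074\right)} = \frac{1}{- \frac{695232}{704067} - 6576654} = \frac{1}{\left(-695232\right) \frac{1}{704067} - 6576654} = \frac{1}{- \frac{231744}{234689} - 6576654} = \frac{1}{- \frac{1543468582350}{234689}} = - \frac{234689}{1543468582350}$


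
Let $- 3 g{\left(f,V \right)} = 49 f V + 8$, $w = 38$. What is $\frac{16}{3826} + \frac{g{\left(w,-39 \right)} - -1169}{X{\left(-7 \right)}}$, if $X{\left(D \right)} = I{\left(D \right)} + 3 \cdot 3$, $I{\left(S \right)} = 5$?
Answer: $\frac{145612157}{80346} \approx 1812.3$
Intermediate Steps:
$g{\left(f,V \right)} = - \frac{8}{3} - \frac{49 V f}{3}$ ($g{\left(f,V \right)} = - \frac{49 f V + 8}{3} = - \frac{49 V f + 8}{3} = - \frac{8 + 49 V f}{3} = - \frac{8}{3} - \frac{49 V f}{3}$)
$X{\left(D \right)} = 14$ ($X{\left(D \right)} = 5 + 3 \cdot 3 = 5 + 9 = 14$)
$\frac{16}{3826} + \frac{g{\left(w,-39 \right)} - -1169}{X{\left(-7 \right)}} = \frac{16}{3826} + \frac{\left(- \frac{8}{3} - \left(-637\right) 38\right) - -1169}{14} = 16 \cdot \frac{1}{3826} + \left(\left(- \frac{8}{3} + 24206\right) + 1169\right) \frac{1}{14} = \frac{8}{1913} + \left(\frac{72610}{3} + 1169\right) \frac{1}{14} = \frac{8}{1913} + \frac{76117}{3} \cdot \frac{1}{14} = \frac{8}{1913} + \frac{76117}{42} = \frac{145612157}{80346}$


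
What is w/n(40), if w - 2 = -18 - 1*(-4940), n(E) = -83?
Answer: -4924/83 ≈ -59.325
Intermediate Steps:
w = 4924 (w = 2 + (-18 - 1*(-4940)) = 2 + (-18 + 4940) = 2 + 4922 = 4924)
w/n(40) = 4924/(-83) = 4924*(-1/83) = -4924/83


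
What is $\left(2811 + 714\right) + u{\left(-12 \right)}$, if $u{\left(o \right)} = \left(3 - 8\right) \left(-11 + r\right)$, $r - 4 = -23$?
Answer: $3675$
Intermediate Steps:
$r = -19$ ($r = 4 - 23 = -19$)
$u{\left(o \right)} = 150$ ($u{\left(o \right)} = \left(3 - 8\right) \left(-11 - 19\right) = \left(-5\right) \left(-30\right) = 150$)
$\left(2811 + 714\right) + u{\left(-12 \right)} = \left(2811 + 714\right) + 150 = 3525 + 150 = 3675$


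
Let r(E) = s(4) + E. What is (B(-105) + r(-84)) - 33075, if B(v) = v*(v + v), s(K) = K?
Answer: -11105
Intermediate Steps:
B(v) = 2*v² (B(v) = v*(2*v) = 2*v²)
r(E) = 4 + E
(B(-105) + r(-84)) - 33075 = (2*(-105)² + (4 - 84)) - 33075 = (2*11025 - 80) - 33075 = (22050 - 80) - 33075 = 21970 - 33075 = -11105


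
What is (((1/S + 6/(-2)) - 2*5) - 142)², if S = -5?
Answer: 602176/25 ≈ 24087.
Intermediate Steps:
(((1/S + 6/(-2)) - 2*5) - 142)² = (((1/(-5) + 6/(-2)) - 2*5) - 142)² = (((1*(-⅕) + 6*(-½)) - 10) - 142)² = (((-⅕ - 3) - 10) - 142)² = ((-16/5 - 10) - 142)² = (-66/5 - 142)² = (-776/5)² = 602176/25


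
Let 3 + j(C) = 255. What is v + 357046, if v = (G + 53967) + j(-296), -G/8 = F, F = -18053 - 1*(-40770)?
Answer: 229529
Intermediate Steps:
F = 22717 (F = -18053 + 40770 = 22717)
j(C) = 252 (j(C) = -3 + 255 = 252)
G = -181736 (G = -8*22717 = -181736)
v = -127517 (v = (-181736 + 53967) + 252 = -127769 + 252 = -127517)
v + 357046 = -127517 + 357046 = 229529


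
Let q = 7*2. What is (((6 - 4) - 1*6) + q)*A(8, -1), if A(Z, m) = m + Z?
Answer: 70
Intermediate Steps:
q = 14
A(Z, m) = Z + m
(((6 - 4) - 1*6) + q)*A(8, -1) = (((6 - 4) - 1*6) + 14)*(8 - 1) = ((2 - 6) + 14)*7 = (-4 + 14)*7 = 10*7 = 70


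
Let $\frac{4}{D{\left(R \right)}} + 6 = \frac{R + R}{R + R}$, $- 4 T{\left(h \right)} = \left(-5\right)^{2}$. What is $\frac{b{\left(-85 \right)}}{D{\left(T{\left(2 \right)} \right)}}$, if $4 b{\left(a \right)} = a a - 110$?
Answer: $- \frac{35575}{16} \approx -2223.4$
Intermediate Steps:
$T{\left(h \right)} = - \frac{25}{4}$ ($T{\left(h \right)} = - \frac{\left(-5\right)^{2}}{4} = \left(- \frac{1}{4}\right) 25 = - \frac{25}{4}$)
$b{\left(a \right)} = - \frac{55}{2} + \frac{a^{2}}{4}$ ($b{\left(a \right)} = \frac{a a - 110}{4} = \frac{a^{2} - 110}{4} = \frac{-110 + a^{2}}{4} = - \frac{55}{2} + \frac{a^{2}}{4}$)
$D{\left(R \right)} = - \frac{4}{5}$ ($D{\left(R \right)} = \frac{4}{-6 + \frac{R + R}{R + R}} = \frac{4}{-6 + \frac{2 R}{2 R}} = \frac{4}{-6 + 2 R \frac{1}{2 R}} = \frac{4}{-6 + 1} = \frac{4}{-5} = 4 \left(- \frac{1}{5}\right) = - \frac{4}{5}$)
$\frac{b{\left(-85 \right)}}{D{\left(T{\left(2 \right)} \right)}} = \frac{- \frac{55}{2} + \frac{\left(-85\right)^{2}}{4}}{- \frac{4}{5}} = \left(- \frac{55}{2} + \frac{1}{4} \cdot 7225\right) \left(- \frac{5}{4}\right) = \left(- \frac{55}{2} + \frac{7225}{4}\right) \left(- \frac{5}{4}\right) = \frac{7115}{4} \left(- \frac{5}{4}\right) = - \frac{35575}{16}$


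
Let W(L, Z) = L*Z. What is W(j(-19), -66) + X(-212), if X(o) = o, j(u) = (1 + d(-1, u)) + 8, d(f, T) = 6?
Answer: -1202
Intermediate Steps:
j(u) = 15 (j(u) = (1 + 6) + 8 = 7 + 8 = 15)
W(j(-19), -66) + X(-212) = 15*(-66) - 212 = -990 - 212 = -1202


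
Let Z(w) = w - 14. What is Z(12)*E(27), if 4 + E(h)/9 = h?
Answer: -414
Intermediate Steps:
E(h) = -36 + 9*h
Z(w) = -14 + w
Z(12)*E(27) = (-14 + 12)*(-36 + 9*27) = -2*(-36 + 243) = -2*207 = -414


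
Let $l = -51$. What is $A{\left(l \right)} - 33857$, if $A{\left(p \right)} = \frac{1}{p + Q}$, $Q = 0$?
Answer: $- \frac{1726708}{51} \approx -33857.0$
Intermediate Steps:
$A{\left(p \right)} = \frac{1}{p}$ ($A{\left(p \right)} = \frac{1}{p + 0} = \frac{1}{p}$)
$A{\left(l \right)} - 33857 = \frac{1}{-51} - 33857 = - \frac{1}{51} - 33857 = - \frac{1726708}{51}$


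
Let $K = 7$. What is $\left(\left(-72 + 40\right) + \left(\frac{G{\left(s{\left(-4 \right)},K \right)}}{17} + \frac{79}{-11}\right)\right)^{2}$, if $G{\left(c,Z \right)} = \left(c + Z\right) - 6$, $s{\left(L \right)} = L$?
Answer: $\frac{54169600}{34969} \approx 1549.1$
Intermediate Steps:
$G{\left(c,Z \right)} = -6 + Z + c$ ($G{\left(c,Z \right)} = \left(Z + c\right) - 6 = -6 + Z + c$)
$\left(\left(-72 + 40\right) + \left(\frac{G{\left(s{\left(-4 \right)},K \right)}}{17} + \frac{79}{-11}\right)\right)^{2} = \left(\left(-72 + 40\right) + \left(\frac{-6 + 7 - 4}{17} + \frac{79}{-11}\right)\right)^{2} = \left(-32 + \left(\left(-3\right) \frac{1}{17} + 79 \left(- \frac{1}{11}\right)\right)\right)^{2} = \left(-32 - \frac{1376}{187}\right)^{2} = \left(- \frac{7360}{187}\right)^{2} = \frac{54169600}{34969}$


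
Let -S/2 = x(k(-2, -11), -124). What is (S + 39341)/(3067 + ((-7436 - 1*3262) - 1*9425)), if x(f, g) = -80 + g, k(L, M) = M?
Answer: -39749/17056 ≈ -2.3305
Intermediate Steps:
S = 408 (S = -2*(-80 - 124) = -2*(-204) = 408)
(S + 39341)/(3067 + ((-7436 - 1*3262) - 1*9425)) = (408 + 39341)/(3067 + ((-7436 - 1*3262) - 1*9425)) = 39749/(3067 + ((-7436 - 3262) - 9425)) = 39749/(3067 + (-10698 - 9425)) = 39749/(3067 - 20123) = 39749/(-17056) = 39749*(-1/17056) = -39749/17056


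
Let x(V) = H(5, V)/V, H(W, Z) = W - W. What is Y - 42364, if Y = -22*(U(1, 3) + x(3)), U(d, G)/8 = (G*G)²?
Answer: -56620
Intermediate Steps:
H(W, Z) = 0
U(d, G) = 8*G⁴ (U(d, G) = 8*(G*G)² = 8*(G²)² = 8*G⁴)
x(V) = 0 (x(V) = 0/V = 0)
Y = -14256 (Y = -22*(8*3⁴ + 0) = -22*(8*81 + 0) = -22*(648 + 0) = -22*648 = -14256)
Y - 42364 = -14256 - 42364 = -56620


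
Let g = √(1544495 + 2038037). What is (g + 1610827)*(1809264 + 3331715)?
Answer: 8281227779633 + 10281958*√895633 ≈ 8.2910e+12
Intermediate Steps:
g = 2*√895633 (g = √3582532 = 2*√895633 ≈ 1892.8)
(g + 1610827)*(1809264 + 3331715) = (2*√895633 + 1610827)*(1809264 + 3331715) = (1610827 + 2*√895633)*5140979 = 8281227779633 + 10281958*√895633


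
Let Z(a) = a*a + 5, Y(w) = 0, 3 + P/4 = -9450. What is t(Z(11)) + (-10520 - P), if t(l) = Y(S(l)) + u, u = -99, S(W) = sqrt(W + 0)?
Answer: 27193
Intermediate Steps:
S(W) = sqrt(W)
P = -37812 (P = -12 + 4*(-9450) = -12 - 37800 = -37812)
Z(a) = 5 + a**2 (Z(a) = a**2 + 5 = 5 + a**2)
t(l) = -99 (t(l) = 0 - 99 = -99)
t(Z(11)) + (-10520 - P) = -99 + (-10520 - 1*(-37812)) = -99 + (-10520 + 37812) = -99 + 27292 = 27193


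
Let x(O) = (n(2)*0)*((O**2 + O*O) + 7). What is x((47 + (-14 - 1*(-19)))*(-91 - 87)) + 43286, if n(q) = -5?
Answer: 43286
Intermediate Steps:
x(O) = 0 (x(O) = (-5*0)*((O**2 + O*O) + 7) = 0*((O**2 + O**2) + 7) = 0*(2*O**2 + 7) = 0*(7 + 2*O**2) = 0)
x((47 + (-14 - 1*(-19)))*(-91 - 87)) + 43286 = 0 + 43286 = 43286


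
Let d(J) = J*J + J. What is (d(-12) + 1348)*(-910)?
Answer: -1346800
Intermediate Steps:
d(J) = J + J² (d(J) = J² + J = J + J²)
(d(-12) + 1348)*(-910) = (-12*(1 - 12) + 1348)*(-910) = (-12*(-11) + 1348)*(-910) = (132 + 1348)*(-910) = 1480*(-910) = -1346800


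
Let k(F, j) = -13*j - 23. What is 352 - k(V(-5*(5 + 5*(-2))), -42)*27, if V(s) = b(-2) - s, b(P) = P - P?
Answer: -13769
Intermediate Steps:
b(P) = 0
V(s) = -s (V(s) = 0 - s = -s)
k(F, j) = -23 - 13*j
352 - k(V(-5*(5 + 5*(-2))), -42)*27 = 352 - (-23 - 13*(-42))*27 = 352 - (-23 + 546)*27 = 352 - 523*27 = 352 - 1*14121 = 352 - 14121 = -13769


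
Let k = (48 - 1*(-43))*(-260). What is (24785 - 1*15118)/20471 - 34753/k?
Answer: 940149883/484343860 ≈ 1.9411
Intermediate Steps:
k = -23660 (k = (48 + 43)*(-260) = 91*(-260) = -23660)
(24785 - 1*15118)/20471 - 34753/k = (24785 - 1*15118)/20471 - 34753/(-23660) = (24785 - 15118)*(1/20471) - 34753*(-1/23660) = 9667*(1/20471) + 34753/23660 = 9667/20471 + 34753/23660 = 940149883/484343860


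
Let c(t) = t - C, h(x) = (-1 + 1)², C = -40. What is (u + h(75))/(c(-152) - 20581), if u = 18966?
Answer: -18966/20693 ≈ -0.91654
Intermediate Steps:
h(x) = 0 (h(x) = 0² = 0)
c(t) = 40 + t (c(t) = t - 1*(-40) = t + 40 = 40 + t)
(u + h(75))/(c(-152) - 20581) = (18966 + 0)/((40 - 152) - 20581) = 18966/(-112 - 20581) = 18966/(-20693) = 18966*(-1/20693) = -18966/20693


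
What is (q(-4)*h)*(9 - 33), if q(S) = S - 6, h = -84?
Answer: -20160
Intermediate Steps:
q(S) = -6 + S
(q(-4)*h)*(9 - 33) = ((-6 - 4)*(-84))*(9 - 33) = -10*(-84)*(-24) = 840*(-24) = -20160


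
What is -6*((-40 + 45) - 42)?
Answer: 222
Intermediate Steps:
-6*((-40 + 45) - 42) = -6*(5 - 42) = -6*(-37) = 222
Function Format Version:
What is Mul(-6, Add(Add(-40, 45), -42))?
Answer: 222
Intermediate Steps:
Mul(-6, Add(Add(-40, 45), -42)) = Mul(-6, Add(5, -42)) = Mul(-6, -37) = 222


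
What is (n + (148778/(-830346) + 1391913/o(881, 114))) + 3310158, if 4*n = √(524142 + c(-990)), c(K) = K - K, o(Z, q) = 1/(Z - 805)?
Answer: 45293525045069/415173 + 3*√58238/4 ≈ 1.0910e+8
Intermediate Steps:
o(Z, q) = 1/(-805 + Z)
c(K) = 0
n = 3*√58238/4 (n = √(524142 + 0)/4 = √524142/4 = (3*√58238)/4 = 3*√58238/4 ≈ 180.99)
(n + (148778/(-830346) + 1391913/o(881, 114))) + 3310158 = (3*√58238/4 + (148778/(-830346) + 1391913/(1/(-805 + 881)))) + 3310158 = (3*√58238/4 + (148778*(-1/830346) + 1391913/(1/76))) + 3310158 = (3*√58238/4 + (-74389/415173 + 1391913/(1/76))) + 3310158 = (3*√58238/4 + (-74389/415173 + 1391913*76)) + 3310158 = (3*√58238/4 + (-74389/415173 + 105785388)) + 3310158 = (3*√58238/4 + 43919236817735/415173) + 3310158 = (43919236817735/415173 + 3*√58238/4) + 3310158 = 45293525045069/415173 + 3*√58238/4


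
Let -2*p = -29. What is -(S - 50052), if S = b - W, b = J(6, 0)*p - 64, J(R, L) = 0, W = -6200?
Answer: 43916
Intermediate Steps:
p = 29/2 (p = -1/2*(-29) = 29/2 ≈ 14.500)
b = -64 (b = 0*(29/2) - 64 = 0 - 64 = -64)
S = 6136 (S = -64 - 1*(-6200) = -64 + 6200 = 6136)
-(S - 50052) = -(6136 - 50052) = -1*(-43916) = 43916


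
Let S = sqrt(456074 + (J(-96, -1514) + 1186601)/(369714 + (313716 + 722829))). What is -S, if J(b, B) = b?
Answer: -sqrt(100213040370447421)/468753 ≈ -675.33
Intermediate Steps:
S = sqrt(100213040370447421)/468753 (S = sqrt(456074 + (-96 + 1186601)/(369714 + (313716 + 722829))) = sqrt(456074 + 1186505/(369714 + 1036545)) = sqrt(456074 + 1186505/1406259) = sqrt(641359353671/1406259) = sqrt(100213040370447421)/468753 ≈ 675.33)
-S = -sqrt(100213040370447421)/468753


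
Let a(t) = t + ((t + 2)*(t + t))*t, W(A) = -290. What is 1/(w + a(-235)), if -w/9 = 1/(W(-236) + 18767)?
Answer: -2053/52834129506 ≈ -3.8857e-8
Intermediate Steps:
w = -1/2053 (w = -9/(-290 + 18767) = -9/18477 = -9*1/18477 = -1/2053 ≈ -0.00048709)
a(t) = t + 2*t²*(2 + t) (a(t) = t + ((2 + t)*(2*t))*t = t + (2*t*(2 + t))*t = t + 2*t²*(2 + t))
1/(w + a(-235)) = 1/(-1/2053 - 235*(1 + 2*(-235)² + 4*(-235))) = 1/(-1/2053 - 235*(1 + 2*55225 - 940)) = 1/(-1/2053 - 235*(1 + 110450 - 940)) = 1/(-1/2053 - 235*109511) = 1/(-1/2053 - 25735085) = 1/(-52834129506/2053) = -2053/52834129506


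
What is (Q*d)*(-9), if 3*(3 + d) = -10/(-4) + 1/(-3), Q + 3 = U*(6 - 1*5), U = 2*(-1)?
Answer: -205/2 ≈ -102.50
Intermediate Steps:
U = -2
Q = -5 (Q = -3 - 2*(6 - 1*5) = -3 - 2*(6 - 5) = -3 - 2*1 = -3 - 2 = -5)
d = -41/18 (d = -3 + (-10/(-4) + 1/(-3))/3 = -3 + (-10*(-¼) + 1*(-⅓))/3 = -3 + (5/2 - ⅓)/3 = -3 + (⅓)*(13/6) = -3 + 13/18 = -41/18 ≈ -2.2778)
(Q*d)*(-9) = -5*(-41/18)*(-9) = (205/18)*(-9) = -205/2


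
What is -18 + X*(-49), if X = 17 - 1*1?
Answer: -802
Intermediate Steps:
X = 16 (X = 17 - 1 = 16)
-18 + X*(-49) = -18 + 16*(-49) = -18 - 784 = -802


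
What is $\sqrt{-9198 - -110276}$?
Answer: $\sqrt{101078} \approx 317.93$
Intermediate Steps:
$\sqrt{-9198 - -110276} = \sqrt{-9198 + 110276} = \sqrt{101078}$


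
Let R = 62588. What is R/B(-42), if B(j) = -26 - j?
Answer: 15647/4 ≈ 3911.8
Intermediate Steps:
R/B(-42) = 62588/(-26 - 1*(-42)) = 62588/(-26 + 42) = 62588/16 = 62588*(1/16) = 15647/4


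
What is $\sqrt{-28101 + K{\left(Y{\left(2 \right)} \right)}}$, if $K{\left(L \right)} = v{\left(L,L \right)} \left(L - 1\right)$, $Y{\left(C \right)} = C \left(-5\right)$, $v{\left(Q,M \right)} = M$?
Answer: $i \sqrt{27991} \approx 167.31 i$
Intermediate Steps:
$Y{\left(C \right)} = - 5 C$
$K{\left(L \right)} = L \left(-1 + L\right)$ ($K{\left(L \right)} = L \left(L - 1\right) = L \left(-1 + L\right)$)
$\sqrt{-28101 + K{\left(Y{\left(2 \right)} \right)}} = \sqrt{-28101 + \left(-5\right) 2 \left(-1 - 10\right)} = \sqrt{-28101 - 10 \left(-1 - 10\right)} = \sqrt{-28101 - -110} = \sqrt{-28101 + 110} = \sqrt{-27991} = i \sqrt{27991}$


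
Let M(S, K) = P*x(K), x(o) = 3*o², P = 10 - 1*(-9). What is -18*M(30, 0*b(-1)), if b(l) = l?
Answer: 0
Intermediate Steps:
P = 19 (P = 10 + 9 = 19)
M(S, K) = 57*K² (M(S, K) = 19*(3*K²) = 57*K²)
-18*M(30, 0*b(-1)) = -1026*(0*(-1))² = -1026*0² = -1026*0 = -18*0 = 0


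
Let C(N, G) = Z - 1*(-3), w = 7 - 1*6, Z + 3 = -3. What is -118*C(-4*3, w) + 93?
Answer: 447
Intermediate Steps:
Z = -6 (Z = -3 - 3 = -6)
w = 1 (w = 7 - 6 = 1)
C(N, G) = -3 (C(N, G) = -6 - 1*(-3) = -6 + 3 = -3)
-118*C(-4*3, w) + 93 = -118*(-3) + 93 = 354 + 93 = 447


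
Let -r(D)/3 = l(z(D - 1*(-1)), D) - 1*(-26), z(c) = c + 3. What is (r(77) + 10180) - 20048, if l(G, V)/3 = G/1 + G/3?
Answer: -10918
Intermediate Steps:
z(c) = 3 + c
l(G, V) = 4*G (l(G, V) = 3*(G/1 + G/3) = 3*(G*1 + G*(1/3)) = 3*(G + G/3) = 3*(4*G/3) = 4*G)
r(D) = -126 - 12*D (r(D) = -3*(4*(3 + (D - 1*(-1))) - 1*(-26)) = -3*(4*(3 + (D + 1)) + 26) = -3*(4*(3 + (1 + D)) + 26) = -3*(4*(4 + D) + 26) = -3*((16 + 4*D) + 26) = -3*(42 + 4*D) = -126 - 12*D)
(r(77) + 10180) - 20048 = ((-126 - 12*77) + 10180) - 20048 = ((-126 - 924) + 10180) - 20048 = (-1050 + 10180) - 20048 = 9130 - 20048 = -10918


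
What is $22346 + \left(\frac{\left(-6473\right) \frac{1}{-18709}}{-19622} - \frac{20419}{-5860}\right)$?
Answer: $\frac{24039696267432131}{1075626434140} \approx 22350.0$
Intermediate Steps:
$22346 + \left(\frac{\left(-6473\right) \frac{1}{-18709}}{-19622} - \frac{20419}{-5860}\right) = 22346 + \left(\left(-6473\right) \left(- \frac{1}{18709}\right) \left(- \frac{1}{19622}\right) - - \frac{20419}{5860}\right) = 22346 + \left(\frac{6473}{18709} \left(- \frac{1}{19622}\right) + \frac{20419}{5860}\right) = 22346 + \left(- \frac{6473}{367107998} + \frac{20419}{5860}\right) = 22346 + \frac{3747970139691}{1075626434140} = \frac{24039696267432131}{1075626434140}$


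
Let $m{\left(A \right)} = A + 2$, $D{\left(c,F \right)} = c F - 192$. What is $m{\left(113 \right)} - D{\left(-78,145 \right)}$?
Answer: $11617$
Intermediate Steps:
$D{\left(c,F \right)} = -192 + F c$ ($D{\left(c,F \right)} = F c - 192 = -192 + F c$)
$m{\left(A \right)} = 2 + A$
$m{\left(113 \right)} - D{\left(-78,145 \right)} = \left(2 + 113\right) - \left(-192 + 145 \left(-78\right)\right) = 115 - \left(-192 - 11310\right) = 115 - -11502 = 115 + 11502 = 11617$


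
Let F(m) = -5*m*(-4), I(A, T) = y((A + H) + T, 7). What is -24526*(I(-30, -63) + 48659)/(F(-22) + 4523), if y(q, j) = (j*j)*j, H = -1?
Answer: -400607684/1361 ≈ -2.9435e+5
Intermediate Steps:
y(q, j) = j³ (y(q, j) = j²*j = j³)
I(A, T) = 343 (I(A, T) = 7³ = 343)
F(m) = 20*m
-24526*(I(-30, -63) + 48659)/(F(-22) + 4523) = -24526*(343 + 48659)/(20*(-22) + 4523) = -24526*49002/(-440 + 4523) = -24526/(4083*(1/49002)) = -24526/1361/16334 = -24526*16334/1361 = -400607684/1361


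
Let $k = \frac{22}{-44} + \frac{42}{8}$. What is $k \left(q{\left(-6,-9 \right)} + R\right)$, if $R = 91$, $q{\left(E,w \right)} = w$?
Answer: $\frac{779}{2} \approx 389.5$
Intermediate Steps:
$k = \frac{19}{4}$ ($k = 22 \left(- \frac{1}{44}\right) + 42 \cdot \frac{1}{8} = - \frac{1}{2} + \frac{21}{4} = \frac{19}{4} \approx 4.75$)
$k \left(q{\left(-6,-9 \right)} + R\right) = \frac{19 \left(-9 + 91\right)}{4} = \frac{19}{4} \cdot 82 = \frac{779}{2}$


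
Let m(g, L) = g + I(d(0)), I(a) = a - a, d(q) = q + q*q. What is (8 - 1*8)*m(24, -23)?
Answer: 0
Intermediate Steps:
d(q) = q + q²
I(a) = 0
m(g, L) = g (m(g, L) = g + 0 = g)
(8 - 1*8)*m(24, -23) = (8 - 1*8)*24 = (8 - 8)*24 = 0*24 = 0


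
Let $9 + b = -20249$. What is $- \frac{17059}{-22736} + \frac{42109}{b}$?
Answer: $- \frac{6242949}{4699856} \approx -1.3283$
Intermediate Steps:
$b = -20258$ ($b = -9 - 20249 = -20258$)
$- \frac{17059}{-22736} + \frac{42109}{b} = - \frac{17059}{-22736} + \frac{42109}{-20258} = \left(-17059\right) \left(- \frac{1}{22736}\right) + 42109 \left(- \frac{1}{20258}\right) = \frac{2437}{3248} - \frac{42109}{20258} = - \frac{6242949}{4699856}$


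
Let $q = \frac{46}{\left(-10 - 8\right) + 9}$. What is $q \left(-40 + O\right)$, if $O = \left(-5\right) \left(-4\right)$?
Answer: $\frac{920}{9} \approx 102.22$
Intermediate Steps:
$q = - \frac{46}{9}$ ($q = \frac{46}{-18 + 9} = \frac{46}{-9} = 46 \left(- \frac{1}{9}\right) = - \frac{46}{9} \approx -5.1111$)
$O = 20$
$q \left(-40 + O\right) = - \frac{46 \left(-40 + 20\right)}{9} = \left(- \frac{46}{9}\right) \left(-20\right) = \frac{920}{9}$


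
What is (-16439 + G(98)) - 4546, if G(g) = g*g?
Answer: -11381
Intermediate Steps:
G(g) = g²
(-16439 + G(98)) - 4546 = (-16439 + 98²) - 4546 = (-16439 + 9604) - 4546 = -6835 - 4546 = -11381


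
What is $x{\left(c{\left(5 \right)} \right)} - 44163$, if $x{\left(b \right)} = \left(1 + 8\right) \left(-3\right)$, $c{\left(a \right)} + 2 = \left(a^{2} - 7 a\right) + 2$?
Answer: $-44190$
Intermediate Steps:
$c{\left(a \right)} = a^{2} - 7 a$ ($c{\left(a \right)} = -2 + \left(\left(a^{2} - 7 a\right) + 2\right) = -2 + \left(2 + a^{2} - 7 a\right) = a^{2} - 7 a$)
$x{\left(b \right)} = -27$ ($x{\left(b \right)} = 9 \left(-3\right) = -27$)
$x{\left(c{\left(5 \right)} \right)} - 44163 = -27 - 44163 = -44190$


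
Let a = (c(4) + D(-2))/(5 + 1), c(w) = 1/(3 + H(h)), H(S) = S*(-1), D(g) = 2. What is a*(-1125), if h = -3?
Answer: -1625/4 ≈ -406.25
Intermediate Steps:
H(S) = -S
c(w) = ⅙ (c(w) = 1/(3 - 1*(-3)) = 1/(3 + 3) = 1/6 = ⅙)
a = 13/36 (a = (⅙ + 2)/(5 + 1) = (13/6)/6 = (13/6)*(⅙) = 13/36 ≈ 0.36111)
a*(-1125) = (13/36)*(-1125) = -1625/4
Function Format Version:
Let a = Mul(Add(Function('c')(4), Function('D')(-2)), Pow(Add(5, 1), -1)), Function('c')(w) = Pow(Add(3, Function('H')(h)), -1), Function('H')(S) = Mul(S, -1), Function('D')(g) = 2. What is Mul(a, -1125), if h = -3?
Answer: Rational(-1625, 4) ≈ -406.25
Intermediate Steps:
Function('H')(S) = Mul(-1, S)
Function('c')(w) = Rational(1, 6) (Function('c')(w) = Pow(Add(3, Mul(-1, -3)), -1) = Pow(Add(3, 3), -1) = Pow(6, -1) = Rational(1, 6))
a = Rational(13, 36) (a = Mul(Add(Rational(1, 6), 2), Pow(Add(5, 1), -1)) = Mul(Rational(13, 6), Pow(6, -1)) = Mul(Rational(13, 6), Rational(1, 6)) = Rational(13, 36) ≈ 0.36111)
Mul(a, -1125) = Mul(Rational(13, 36), -1125) = Rational(-1625, 4)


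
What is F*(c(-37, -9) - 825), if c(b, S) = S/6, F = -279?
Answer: 461187/2 ≈ 2.3059e+5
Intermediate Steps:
c(b, S) = S/6 (c(b, S) = S*(1/6) = S/6)
F*(c(-37, -9) - 825) = -279*((1/6)*(-9) - 825) = -279*(-3/2 - 825) = -279*(-1653/2) = 461187/2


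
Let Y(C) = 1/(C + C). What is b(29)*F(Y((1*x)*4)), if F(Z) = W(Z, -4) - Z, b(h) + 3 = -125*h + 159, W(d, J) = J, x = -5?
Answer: 551571/40 ≈ 13789.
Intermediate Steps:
b(h) = 156 - 125*h (b(h) = -3 + (-125*h + 159) = -3 + (159 - 125*h) = 156 - 125*h)
Y(C) = 1/(2*C)
F(Z) = -4 - Z
b(29)*F(Y((1*x)*4)) = (156 - 125*29)*(-4 - 1/(2*((1*(-5))*4))) = (156 - 3625)*(-4 - 1/(2*((-5*4)))) = -3469*(-4 - 1/(2*(-20))) = -3469*(-4 - (-1)/(2*20)) = -3469*(-4 - 1*(-1/40)) = -3469*(-4 + 1/40) = -3469*(-159/40) = 551571/40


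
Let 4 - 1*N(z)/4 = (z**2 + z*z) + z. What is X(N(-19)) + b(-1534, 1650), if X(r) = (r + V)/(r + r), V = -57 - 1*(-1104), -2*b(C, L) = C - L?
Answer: 2968071/1864 ≈ 1592.3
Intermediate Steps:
b(C, L) = L/2 - C/2 (b(C, L) = -(C - L)/2 = L/2 - C/2)
V = 1047 (V = -57 + 1104 = 1047)
N(z) = 16 - 8*z**2 - 4*z (N(z) = 16 - 4*((z**2 + z*z) + z) = 16 - 4*((z**2 + z**2) + z) = 16 - 4*(2*z**2 + z) = 16 - 4*(z + 2*z**2) = 16 + (-8*z**2 - 4*z) = 16 - 8*z**2 - 4*z)
X(r) = (1047 + r)/(2*r) (X(r) = (r + 1047)/(r + r) = (1047 + r)/((2*r)) = (1047 + r)*(1/(2*r)) = (1047 + r)/(2*r))
X(N(-19)) + b(-1534, 1650) = (1047 + (16 - 8*(-19)**2 - 4*(-19)))/(2*(16 - 8*(-19)**2 - 4*(-19))) + ((1/2)*1650 - 1/2*(-1534)) = (1047 + (16 - 8*361 + 76))/(2*(16 - 8*361 + 76)) + (825 + 767) = (1047 + (16 - 2888 + 76))/(2*(16 - 2888 + 76)) + 1592 = (1/2)*(1047 - 2796)/(-2796) + 1592 = (1/2)*(-1/2796)*(-1749) + 1592 = 583/1864 + 1592 = 2968071/1864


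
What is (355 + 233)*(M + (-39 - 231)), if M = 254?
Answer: -9408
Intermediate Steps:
(355 + 233)*(M + (-39 - 231)) = (355 + 233)*(254 + (-39 - 231)) = 588*(254 - 270) = 588*(-16) = -9408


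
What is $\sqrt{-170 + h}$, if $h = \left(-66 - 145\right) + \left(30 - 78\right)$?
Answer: $i \sqrt{429} \approx 20.712 i$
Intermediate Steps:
$h = -259$ ($h = -211 + \left(30 - 78\right) = -211 - 48 = -259$)
$\sqrt{-170 + h} = \sqrt{-170 - 259} = \sqrt{-429} = i \sqrt{429}$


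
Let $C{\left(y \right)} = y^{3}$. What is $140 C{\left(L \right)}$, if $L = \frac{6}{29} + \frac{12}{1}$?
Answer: $\frac{6210660960}{24389} \approx 2.5465 \cdot 10^{5}$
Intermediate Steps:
$L = \frac{354}{29}$ ($L = 6 \cdot \frac{1}{29} + 12 \cdot 1 = \frac{6}{29} + 12 = \frac{354}{29} \approx 12.207$)
$140 C{\left(L \right)} = 140 \left(\frac{354}{29}\right)^{3} = 140 \cdot \frac{44361864}{24389} = \frac{6210660960}{24389}$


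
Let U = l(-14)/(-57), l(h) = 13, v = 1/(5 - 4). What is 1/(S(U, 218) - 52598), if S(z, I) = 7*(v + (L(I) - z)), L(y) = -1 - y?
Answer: -57/3084977 ≈ -1.8477e-5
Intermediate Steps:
v = 1 (v = 1/1 = 1)
U = -13/57 (U = 13/(-57) = 13*(-1/57) = -13/57 ≈ -0.22807)
S(z, I) = -7*I - 7*z (S(z, I) = 7*(1 + ((-1 - I) - z)) = 7*(1 + (-1 - I - z)) = 7*(-I - z) = -7*I - 7*z)
1/(S(U, 218) - 52598) = 1/((-7*218 - 7*(-13/57)) - 52598) = 1/((-1526 + 91/57) - 52598) = 1/(-86891/57 - 52598) = 1/(-3084977/57) = -57/3084977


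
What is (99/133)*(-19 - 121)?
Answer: -1980/19 ≈ -104.21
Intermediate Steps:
(99/133)*(-19 - 121) = (99*(1/133))*(-140) = (99/133)*(-140) = -1980/19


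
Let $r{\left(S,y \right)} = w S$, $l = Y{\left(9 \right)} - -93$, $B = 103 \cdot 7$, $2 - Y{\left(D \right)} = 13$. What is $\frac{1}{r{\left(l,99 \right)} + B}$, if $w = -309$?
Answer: $- \frac{1}{24617} \approx -4.0622 \cdot 10^{-5}$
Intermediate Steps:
$Y{\left(D \right)} = -11$ ($Y{\left(D \right)} = 2 - 13 = -11$)
$B = 721$
$l = 82$ ($l = -11 - -93 = -11 + 93 = 82$)
$r{\left(S,y \right)} = - 309 S$
$\frac{1}{r{\left(l,99 \right)} + B} = \frac{1}{\left(-309\right) 82 + 721} = \frac{1}{-25338 + 721} = \frac{1}{-24617} = - \frac{1}{24617}$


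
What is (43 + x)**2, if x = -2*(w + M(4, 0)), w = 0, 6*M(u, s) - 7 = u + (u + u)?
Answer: 12100/9 ≈ 1344.4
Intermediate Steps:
M(u, s) = 7/6 + u/2 (M(u, s) = 7/6 + (u + (u + u))/6 = 7/6 + (u + 2*u)/6 = 7/6 + (3*u)/6 = 7/6 + u/2)
x = -19/3 (x = -2*(0 + (7/6 + (1/2)*4)) = -2*(0 + (7/6 + 2)) = -2*(0 + 19/6) = -2*19/6 = -19/3 ≈ -6.3333)
(43 + x)**2 = (43 - 19/3)**2 = (110/3)**2 = 12100/9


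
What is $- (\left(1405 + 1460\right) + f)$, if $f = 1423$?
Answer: $-4288$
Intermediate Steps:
$- (\left(1405 + 1460\right) + f) = - (\left(1405 + 1460\right) + 1423) = - (2865 + 1423) = \left(-1\right) 4288 = -4288$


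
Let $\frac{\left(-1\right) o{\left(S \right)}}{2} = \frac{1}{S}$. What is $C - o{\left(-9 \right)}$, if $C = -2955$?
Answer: $- \frac{26597}{9} \approx -2955.2$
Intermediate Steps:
$o{\left(S \right)} = - \frac{2}{S}$
$C - o{\left(-9 \right)} = -2955 - - \frac{2}{-9} = -2955 - \left(-2\right) \left(- \frac{1}{9}\right) = -2955 - \frac{2}{9} = - \frac{26597}{9}$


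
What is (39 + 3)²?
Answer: 1764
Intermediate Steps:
(39 + 3)² = 42² = 1764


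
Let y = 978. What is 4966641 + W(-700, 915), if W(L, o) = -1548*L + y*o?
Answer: 6945111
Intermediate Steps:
W(L, o) = -1548*L + 978*o
4966641 + W(-700, 915) = 4966641 + (-1548*(-700) + 978*915) = 4966641 + (1083600 + 894870) = 4966641 + 1978470 = 6945111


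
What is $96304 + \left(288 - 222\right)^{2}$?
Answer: $100660$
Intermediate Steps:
$96304 + \left(288 - 222\right)^{2} = 96304 + 66^{2} = 96304 + 4356 = 100660$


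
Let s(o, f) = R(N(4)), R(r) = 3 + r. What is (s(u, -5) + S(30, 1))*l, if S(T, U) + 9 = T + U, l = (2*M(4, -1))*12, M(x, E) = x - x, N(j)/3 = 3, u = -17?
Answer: 0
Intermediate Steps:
N(j) = 9 (N(j) = 3*3 = 9)
M(x, E) = 0
l = 0 (l = (2*0)*12 = 0*12 = 0)
s(o, f) = 12 (s(o, f) = 3 + 9 = 12)
S(T, U) = -9 + T + U (S(T, U) = -9 + (T + U) = -9 + T + U)
(s(u, -5) + S(30, 1))*l = (12 + (-9 + 30 + 1))*0 = (12 + 22)*0 = 34*0 = 0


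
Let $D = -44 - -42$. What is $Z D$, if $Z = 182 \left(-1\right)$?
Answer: $364$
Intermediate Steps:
$Z = -182$
$D = -2$ ($D = -44 + 42 = -2$)
$Z D = \left(-182\right) \left(-2\right) = 364$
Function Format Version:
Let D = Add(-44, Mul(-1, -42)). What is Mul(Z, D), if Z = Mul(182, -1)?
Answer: 364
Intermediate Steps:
Z = -182
D = -2 (D = Add(-44, 42) = -2)
Mul(Z, D) = Mul(-182, -2) = 364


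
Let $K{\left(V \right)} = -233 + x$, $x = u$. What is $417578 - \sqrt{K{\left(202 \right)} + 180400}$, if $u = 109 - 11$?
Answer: $417578 - \sqrt{180265} \approx 4.1715 \cdot 10^{5}$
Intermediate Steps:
$u = 98$
$x = 98$
$K{\left(V \right)} = -135$ ($K{\left(V \right)} = -233 + 98 = -135$)
$417578 - \sqrt{K{\left(202 \right)} + 180400} = 417578 - \sqrt{-135 + 180400} = 417578 - \sqrt{180265}$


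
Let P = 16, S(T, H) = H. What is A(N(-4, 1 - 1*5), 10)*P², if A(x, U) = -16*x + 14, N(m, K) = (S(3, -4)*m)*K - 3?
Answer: 278016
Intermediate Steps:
N(m, K) = -3 - 4*K*m (N(m, K) = (-4*m)*K - 3 = -4*K*m - 3 = -3 - 4*K*m)
A(x, U) = 14 - 16*x
A(N(-4, 1 - 1*5), 10)*P² = (14 - 16*(-3 - 4*(1 - 1*5)*(-4)))*16² = (14 - 16*(-3 - 4*(1 - 5)*(-4)))*256 = (14 - 16*(-3 - 4*(-4)*(-4)))*256 = (14 - 16*(-3 - 64))*256 = (14 - 16*(-67))*256 = (14 + 1072)*256 = 1086*256 = 278016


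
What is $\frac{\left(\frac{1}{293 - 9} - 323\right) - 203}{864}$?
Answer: $- \frac{149383}{245376} \approx -0.60879$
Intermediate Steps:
$\frac{\left(\frac{1}{293 - 9} - 323\right) - 203}{864} = \left(\left(\frac{1}{284} - 323\right) - 203\right) \frac{1}{864} = \left(- \frac{91731}{284} - 203\right) \frac{1}{864} = \left(- \frac{149383}{284}\right) \frac{1}{864} = - \frac{149383}{245376}$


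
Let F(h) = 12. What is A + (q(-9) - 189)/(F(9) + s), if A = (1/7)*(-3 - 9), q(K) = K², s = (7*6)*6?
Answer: -327/154 ≈ -2.1234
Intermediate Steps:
s = 252 (s = 42*6 = 252)
A = -12/7 (A = (1*(⅐))*(-12) = (⅐)*(-12) = -12/7 ≈ -1.7143)
A + (q(-9) - 189)/(F(9) + s) = -12/7 + ((-9)² - 189)/(12 + 252) = -12/7 + (81 - 189)/264 = -12/7 - 108*1/264 = -12/7 - 9/22 = -327/154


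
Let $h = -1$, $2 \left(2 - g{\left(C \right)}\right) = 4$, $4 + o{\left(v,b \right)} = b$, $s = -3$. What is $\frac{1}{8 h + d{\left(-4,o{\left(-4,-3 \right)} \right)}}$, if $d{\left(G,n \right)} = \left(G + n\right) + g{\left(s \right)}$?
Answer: $- \frac{1}{19} \approx -0.052632$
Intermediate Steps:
$o{\left(v,b \right)} = -4 + b$
$g{\left(C \right)} = 0$ ($g{\left(C \right)} = 2 - 2 = 0$)
$d{\left(G,n \right)} = G + n$ ($d{\left(G,n \right)} = \left(G + n\right) + 0 = G + n$)
$\frac{1}{8 h + d{\left(-4,o{\left(-4,-3 \right)} \right)}} = \frac{1}{8 \left(-1\right) - 11} = \frac{1}{-8 - 11} = \frac{1}{-19} = - \frac{1}{19}$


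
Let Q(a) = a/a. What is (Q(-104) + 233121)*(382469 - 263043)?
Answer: 27840827972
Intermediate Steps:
Q(a) = 1
(Q(-104) + 233121)*(382469 - 263043) = (1 + 233121)*(382469 - 263043) = 233122*119426 = 27840827972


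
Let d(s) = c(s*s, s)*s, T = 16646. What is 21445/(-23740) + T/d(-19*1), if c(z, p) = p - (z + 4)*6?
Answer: -100978411/199278308 ≈ -0.50672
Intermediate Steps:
c(z, p) = -24 + p - 6*z (c(z, p) = p - (4 + z)*6 = p - (24 + 6*z) = p + (-24 - 6*z) = -24 + p - 6*z)
d(s) = s*(-24 + s - 6*s²) (d(s) = (-24 + s - 6*s*s)*s = (-24 + s - 6*s²)*s = s*(-24 + s - 6*s²))
21445/(-23740) + T/d(-19*1) = 21445/(-23740) + 16646/(((-19*1)*(-24 - 19*1 - 6*(-19*1)²))) = 21445*(-1/23740) + 16646/((-19*(-24 - 19 - 6*(-19)²))) = -4289/4748 + 16646/((-19*(-24 - 19 - 6*361))) = -4289/4748 + 16646/((-19*(-24 - 19 - 2166))) = -4289/4748 + 16646/((-19*(-2209))) = -4289/4748 + 16646/41971 = -100978411/199278308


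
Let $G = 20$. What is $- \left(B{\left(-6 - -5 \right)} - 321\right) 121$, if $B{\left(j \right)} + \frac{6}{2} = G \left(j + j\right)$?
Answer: $44044$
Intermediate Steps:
$B{\left(j \right)} = -3 + 40 j$ ($B{\left(j \right)} = -3 + 20 \left(j + j\right) = -3 + 20 \cdot 2 j = -3 + 40 j$)
$- \left(B{\left(-6 - -5 \right)} - 321\right) 121 = - \left(\left(-3 + 40 \left(-6 - -5\right)\right) - 321\right) 121 = - \left(\left(-3 + 40 \left(-6 + 5\right)\right) - 321\right) 121 = - \left(\left(-3 + 40 \left(-1\right)\right) - 321\right) 121 = - \left(\left(-3 - 40\right) - 321\right) 121 = - \left(-43 - 321\right) 121 = - \left(-364\right) 121 = \left(-1\right) \left(-44044\right) = 44044$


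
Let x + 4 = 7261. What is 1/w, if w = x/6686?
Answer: 6686/7257 ≈ 0.92132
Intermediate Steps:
x = 7257 (x = -4 + 7261 = 7257)
w = 7257/6686 ≈ 1.0854
1/w = 1/(7257/6686) = 6686/7257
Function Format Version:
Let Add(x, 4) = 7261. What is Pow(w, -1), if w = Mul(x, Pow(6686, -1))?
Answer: Rational(6686, 7257) ≈ 0.92132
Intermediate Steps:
x = 7257 (x = Add(-4, 7261) = 7257)
w = Rational(7257, 6686) (w = Mul(7257, Pow(6686, -1)) = Mul(7257, Rational(1, 6686)) = Rational(7257, 6686) ≈ 1.0854)
Pow(w, -1) = Pow(Rational(7257, 6686), -1) = Rational(6686, 7257)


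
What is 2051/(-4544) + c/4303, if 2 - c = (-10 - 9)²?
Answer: -10456749/19552832 ≈ -0.53479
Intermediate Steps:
c = -359 (c = 2 - (-10 - 9)² = 2 - 1*(-19)² = 2 - 1*361 = 2 - 361 = -359)
2051/(-4544) + c/4303 = 2051/(-4544) - 359/4303 = 2051*(-1/4544) - 359*1/4303 = -2051/4544 - 359/4303 = -10456749/19552832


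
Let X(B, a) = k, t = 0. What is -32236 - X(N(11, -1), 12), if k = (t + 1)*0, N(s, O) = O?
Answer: -32236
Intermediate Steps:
k = 0 (k = (0 + 1)*0 = 1*0 = 0)
X(B, a) = 0
-32236 - X(N(11, -1), 12) = -32236 - 1*0 = -32236 + 0 = -32236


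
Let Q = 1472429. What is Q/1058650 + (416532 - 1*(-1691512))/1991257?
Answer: 5163665333853/2108044223050 ≈ 2.4495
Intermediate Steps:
Q/1058650 + (416532 - 1*(-1691512))/1991257 = 1472429/1058650 + (416532 - 1*(-1691512))/1991257 = 1472429*(1/1058650) + (416532 + 1691512)*(1/1991257) = 1472429/1058650 + 2108044*(1/1991257) = 1472429/1058650 + 2108044/1991257 = 5163665333853/2108044223050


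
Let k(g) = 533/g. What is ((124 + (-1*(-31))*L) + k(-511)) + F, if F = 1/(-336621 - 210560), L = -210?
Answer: -1785877857510/279609491 ≈ -6387.0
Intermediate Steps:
F = -1/547181 (F = 1/(-547181) = -1/547181 ≈ -1.8275e-6)
((124 + (-1*(-31))*L) + k(-511)) + F = ((124 - 1*(-31)*(-210)) + 533/(-511)) - 1/547181 = ((124 + 31*(-210)) + 533*(-1/511)) - 1/547181 = ((124 - 6510) - 533/511) - 1/547181 = (-6386 - 533/511) - 1/547181 = -3263779/511 - 1/547181 = -1785877857510/279609491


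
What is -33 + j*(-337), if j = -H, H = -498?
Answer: -167859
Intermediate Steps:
j = 498 (j = -1*(-498) = 498)
-33 + j*(-337) = -33 + 498*(-337) = -33 - 167826 = -167859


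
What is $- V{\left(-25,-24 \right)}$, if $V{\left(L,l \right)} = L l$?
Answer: $-600$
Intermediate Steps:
$- V{\left(-25,-24 \right)} = - \left(-25\right) \left(-24\right) = \left(-1\right) 600 = -600$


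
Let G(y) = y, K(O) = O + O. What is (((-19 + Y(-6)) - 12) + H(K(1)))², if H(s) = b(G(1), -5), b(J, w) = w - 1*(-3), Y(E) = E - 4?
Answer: 1849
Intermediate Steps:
K(O) = 2*O
Y(E) = -4 + E
b(J, w) = 3 + w (b(J, w) = w + 3 = 3 + w)
H(s) = -2 (H(s) = 3 - 5 = -2)
(((-19 + Y(-6)) - 12) + H(K(1)))² = (((-19 + (-4 - 6)) - 12) - 2)² = (((-19 - 10) - 12) - 2)² = ((-29 - 12) - 2)² = (-41 - 2)² = (-43)² = 1849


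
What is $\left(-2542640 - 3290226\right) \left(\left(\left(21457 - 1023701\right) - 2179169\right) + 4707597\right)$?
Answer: $-8902026763344$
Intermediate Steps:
$\left(-2542640 - 3290226\right) \left(\left(\left(21457 - 1023701\right) - 2179169\right) + 4707597\right) = - 5832866 \left(\left(\left(21457 - 1023701\right) - 2179169\right) + 4707597\right) = - 5832866 \left(\left(-1002244 - 2179169\right) + 4707597\right) = - 5832866 \left(-3181413 + 4707597\right) = \left(-5832866\right) 1526184 = -8902026763344$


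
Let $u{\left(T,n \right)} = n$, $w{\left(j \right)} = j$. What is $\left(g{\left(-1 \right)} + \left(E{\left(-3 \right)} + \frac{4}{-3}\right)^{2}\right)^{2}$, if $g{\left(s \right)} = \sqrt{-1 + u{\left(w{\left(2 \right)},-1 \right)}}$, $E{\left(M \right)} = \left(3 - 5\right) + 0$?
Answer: $\frac{9838}{81} + \frac{200 i \sqrt{2}}{9} \approx 121.46 + 31.427 i$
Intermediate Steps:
$E{\left(M \right)} = -2$ ($E{\left(M \right)} = -2 + 0 = -2$)
$g{\left(s \right)} = i \sqrt{2}$ ($g{\left(s \right)} = \sqrt{-1 - 1} = \sqrt{-2} = i \sqrt{2}$)
$\left(g{\left(-1 \right)} + \left(E{\left(-3 \right)} + \frac{4}{-3}\right)^{2}\right)^{2} = \left(i \sqrt{2} + \left(-2 + \frac{4}{-3}\right)^{2}\right)^{2} = \left(i \sqrt{2} + \left(-2 + 4 \left(- \frac{1}{3}\right)\right)^{2}\right)^{2} = \left(i \sqrt{2} + \left(-2 - \frac{4}{3}\right)^{2}\right)^{2} = \left(i \sqrt{2} + \left(- \frac{10}{3}\right)^{2}\right)^{2} = \left(i \sqrt{2} + \frac{100}{9}\right)^{2} = \left(\frac{100}{9} + i \sqrt{2}\right)^{2}$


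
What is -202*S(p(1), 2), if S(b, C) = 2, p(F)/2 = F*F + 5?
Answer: -404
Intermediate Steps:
p(F) = 10 + 2*F² (p(F) = 2*(F*F + 5) = 2*(F² + 5) = 2*(5 + F²) = 10 + 2*F²)
-202*S(p(1), 2) = -202*2 = -404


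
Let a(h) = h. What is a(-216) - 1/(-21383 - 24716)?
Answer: -9957383/46099 ≈ -216.00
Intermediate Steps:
a(-216) - 1/(-21383 - 24716) = -216 - 1/(-21383 - 24716) = -216 - 1/(-46099) = -216 - 1*(-1/46099) = -216 + 1/46099 = -9957383/46099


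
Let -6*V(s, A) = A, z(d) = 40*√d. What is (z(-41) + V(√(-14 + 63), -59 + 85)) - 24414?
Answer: -73255/3 + 40*I*√41 ≈ -24418.0 + 256.13*I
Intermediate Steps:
V(s, A) = -A/6
(z(-41) + V(√(-14 + 63), -59 + 85)) - 24414 = (40*√(-41) - (-59 + 85)/6) - 24414 = (40*(I*√41) - ⅙*26) - 24414 = (40*I*√41 - 13/3) - 24414 = (-13/3 + 40*I*√41) - 24414 = -73255/3 + 40*I*√41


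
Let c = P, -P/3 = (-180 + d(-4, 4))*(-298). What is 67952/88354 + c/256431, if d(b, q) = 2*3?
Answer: 87642964/539445347 ≈ 0.16247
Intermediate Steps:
d(b, q) = 6
P = -155556 (P = -3*(-180 + 6)*(-298) = -(-522)*(-298) = -3*51852 = -155556)
c = -155556
67952/88354 + c/256431 = 67952/88354 - 155556/256431 = 67952*(1/88354) - 155556*1/256431 = 33976/44177 - 51852/85477 = 87642964/539445347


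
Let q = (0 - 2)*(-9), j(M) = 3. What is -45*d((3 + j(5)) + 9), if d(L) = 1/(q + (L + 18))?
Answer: -15/17 ≈ -0.88235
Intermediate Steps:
q = 18 (q = -2*(-9) = 18)
d(L) = 1/(36 + L) (d(L) = 1/(18 + (L + 18)) = 1/(18 + (18 + L)) = 1/(36 + L))
-45*d((3 + j(5)) + 9) = -45/(36 + ((3 + 3) + 9)) = -45/(36 + (6 + 9)) = -45/(36 + 15) = -45/51 = -45*1/51 = -15/17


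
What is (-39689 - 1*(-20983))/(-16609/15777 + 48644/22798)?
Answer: -3364124882238/194402203 ≈ -17305.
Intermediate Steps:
(-39689 - 1*(-20983))/(-16609/15777 + 48644/22798) = (-39689 + 20983)/(-16609*1/15777 + 48644*(1/22798)) = -18706/(-16609/15777 + 24322/11399) = -18706/194402203/179842023 = -18706*179842023/194402203 = -3364124882238/194402203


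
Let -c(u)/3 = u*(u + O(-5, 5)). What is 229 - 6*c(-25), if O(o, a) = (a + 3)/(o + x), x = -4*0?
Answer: 12199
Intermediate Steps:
x = 0
O(o, a) = (3 + a)/o (O(o, a) = (a + 3)/(o + 0) = (3 + a)/o)
c(u) = -3*u*(-8/5 + u) (c(u) = -3*u*(u + (3 + 5)/(-5)) = -3*u*(u - ⅕*8) = -3*u*(u - 8/5) = -3*u*(-8/5 + u))
229 - 6*c(-25) = 229 - 18*(-25)*(8 - 5*(-25))/5 = 229 - 18*(-25)*(8 + 125)/5 = 229 - 18*(-25)*133/5 = 229 - 6*(-1995) = 229 + 11970 = 12199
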